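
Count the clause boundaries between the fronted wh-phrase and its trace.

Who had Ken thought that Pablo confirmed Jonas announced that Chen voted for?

3

"who" is extracted from the PP object of "voted".
Boundaries crossed, outermost first: [that], [Ø], [that] — 3 in total.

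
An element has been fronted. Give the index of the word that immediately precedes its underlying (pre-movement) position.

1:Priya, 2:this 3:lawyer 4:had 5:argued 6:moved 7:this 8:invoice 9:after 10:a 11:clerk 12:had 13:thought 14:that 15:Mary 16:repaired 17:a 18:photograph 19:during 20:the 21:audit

The displaced element is "Priya" (word 1).
It is linked across 1 clause boundary (Ø).
It functions as the subject of "moved", so the gap sits immediately after word 5 ("argued").
Base order: This lawyer had argued that Priya moved this invoice after a clerk had thought that Mary repaired a photograph during the audit.

5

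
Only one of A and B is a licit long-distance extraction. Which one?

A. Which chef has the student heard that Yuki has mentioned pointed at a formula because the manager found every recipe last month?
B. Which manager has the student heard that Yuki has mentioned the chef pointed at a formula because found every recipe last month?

A

In B, the wh-phrase is extracted from inside an adjunct island (introduced by "because"), which blocks movement.
In A, the extraction path crosses only that-complement boundaries, which are transparent.
So A is grammatical.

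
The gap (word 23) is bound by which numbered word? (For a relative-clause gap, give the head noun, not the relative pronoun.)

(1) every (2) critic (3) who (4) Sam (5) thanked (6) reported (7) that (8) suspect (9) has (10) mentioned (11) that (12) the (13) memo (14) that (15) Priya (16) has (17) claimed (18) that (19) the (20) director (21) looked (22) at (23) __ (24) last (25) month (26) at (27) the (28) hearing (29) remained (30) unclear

The gap at 23 is the prepositional object of "looked", inside a relative clause.
The relative pronoun is "that" (word 14); it is bound by the head noun immediately before it.
Its filler is the head noun "memo", at word 13.

13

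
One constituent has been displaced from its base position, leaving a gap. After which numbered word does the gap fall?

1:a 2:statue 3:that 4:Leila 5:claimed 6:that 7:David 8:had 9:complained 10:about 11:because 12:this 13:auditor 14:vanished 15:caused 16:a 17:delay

The displaced element is "a statue" (word 2).
It is linked across 1 clause boundary (that).
It functions as the object of the preposition "about" of "complained", so the gap sits immediately after word 10 ("about").
Base order: Leila claimed that David had complained about a statue because this auditor vanished.

10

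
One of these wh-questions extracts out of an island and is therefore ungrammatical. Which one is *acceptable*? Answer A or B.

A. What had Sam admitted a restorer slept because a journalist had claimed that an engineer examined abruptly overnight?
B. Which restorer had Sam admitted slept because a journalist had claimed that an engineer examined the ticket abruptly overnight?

B

In A, the wh-phrase is extracted from inside an adjunct island (introduced by "because"), which blocks movement.
In B, the extraction path crosses only that-complement boundaries, which are transparent.
So B is grammatical.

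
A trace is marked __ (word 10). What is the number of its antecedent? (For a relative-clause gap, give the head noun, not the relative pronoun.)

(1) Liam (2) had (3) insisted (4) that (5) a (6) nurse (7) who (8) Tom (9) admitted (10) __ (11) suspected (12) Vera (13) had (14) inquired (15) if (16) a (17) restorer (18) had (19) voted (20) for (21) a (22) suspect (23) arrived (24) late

6

The gap at 10 is the subject of "suspected", inside a relative clause.
The relative pronoun is "who" (word 7); it is bound by the head noun immediately before it.
Its filler is the head noun "nurse", at word 6.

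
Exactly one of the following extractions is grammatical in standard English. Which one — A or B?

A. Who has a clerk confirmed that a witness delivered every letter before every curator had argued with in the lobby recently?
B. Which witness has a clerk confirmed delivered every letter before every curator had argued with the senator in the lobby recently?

In A, the wh-phrase is extracted from inside an adjunct island (introduced by "before"), which blocks movement.
In B, the extraction path crosses only that-complement boundaries, which are transparent.
So B is grammatical.

B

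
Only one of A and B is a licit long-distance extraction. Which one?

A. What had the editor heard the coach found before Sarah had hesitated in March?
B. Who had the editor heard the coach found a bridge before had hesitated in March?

A

In B, the wh-phrase is extracted from inside an adjunct island (introduced by "before"), which blocks movement.
In A, the extraction path crosses only that-complement boundaries, which are transparent.
So A is grammatical.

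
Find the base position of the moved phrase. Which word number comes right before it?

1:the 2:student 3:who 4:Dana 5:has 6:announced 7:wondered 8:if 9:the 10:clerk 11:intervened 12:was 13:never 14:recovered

6

The displaced element is "the student" (word 2).
It is linked across 1 clause boundary (Ø).
It functions as the subject of "wondered", so the gap sits immediately after word 6 ("announced").
Base order: Dana has announced that the student wondered if the clerk intervened.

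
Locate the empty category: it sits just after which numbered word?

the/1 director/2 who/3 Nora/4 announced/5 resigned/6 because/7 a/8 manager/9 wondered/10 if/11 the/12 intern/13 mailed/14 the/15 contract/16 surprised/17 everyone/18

The displaced element is "the director" (word 2).
It is linked across 1 clause boundary (Ø).
It functions as the subject of "resigned", so the gap sits immediately after word 5 ("announced").
Base order: Nora announced the director resigned because a manager wondered if the intern mailed the contract.

5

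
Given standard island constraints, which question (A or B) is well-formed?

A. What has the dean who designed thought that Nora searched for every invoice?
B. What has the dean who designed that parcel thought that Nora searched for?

In A, the wh-phrase is extracted from inside a complex-NP island (relative clause) (introduced by "who"), which blocks movement.
In B, the extraction path crosses only that-complement boundaries, which are transparent.
So B is grammatical.

B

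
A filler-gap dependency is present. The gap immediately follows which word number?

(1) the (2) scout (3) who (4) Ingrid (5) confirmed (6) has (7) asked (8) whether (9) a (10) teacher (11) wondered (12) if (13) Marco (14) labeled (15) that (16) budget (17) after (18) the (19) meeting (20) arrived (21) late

5

The displaced element is "the scout" (word 2).
It is linked across 1 clause boundary (Ø).
It functions as the subject of "asked", so the gap sits immediately after word 5 ("confirmed").
Base order: Ingrid confirmed the scout has asked whether a teacher wondered if Marco labeled that budget after the meeting.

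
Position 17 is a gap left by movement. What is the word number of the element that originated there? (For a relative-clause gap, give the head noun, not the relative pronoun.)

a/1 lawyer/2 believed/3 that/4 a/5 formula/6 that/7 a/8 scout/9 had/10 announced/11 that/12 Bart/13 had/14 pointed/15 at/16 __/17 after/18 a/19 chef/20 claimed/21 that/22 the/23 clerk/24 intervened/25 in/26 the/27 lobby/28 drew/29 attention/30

6

The gap at 17 is the prepositional object of "pointed", inside a relative clause.
The relative pronoun is "that" (word 7); it is bound by the head noun immediately before it.
Its filler is the head noun "formula", at word 6.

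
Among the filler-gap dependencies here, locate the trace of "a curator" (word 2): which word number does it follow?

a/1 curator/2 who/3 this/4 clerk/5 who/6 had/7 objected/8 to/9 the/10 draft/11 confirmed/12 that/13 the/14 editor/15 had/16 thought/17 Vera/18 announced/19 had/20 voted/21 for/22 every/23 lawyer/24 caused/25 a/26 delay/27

19

The displaced element is "a curator" (word 2).
It is linked across 3 clause boundaries (that → Ø → Ø).
It functions as the subject of "voted", so the gap sits immediately after word 19 ("announced").
Base order: This clerk who had objected to the draft confirmed that the editor had thought Vera announced that a curator had voted for every lawyer.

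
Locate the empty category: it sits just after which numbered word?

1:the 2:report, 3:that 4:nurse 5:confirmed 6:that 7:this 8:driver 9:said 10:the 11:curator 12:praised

12

The displaced element is "the report" (word 2).
It is linked across 2 clause boundaries (that → Ø).
It functions as the direct object of "praised", so the gap sits immediately after word 12 ("praised").
Base order: That nurse confirmed that this driver said the curator praised the report.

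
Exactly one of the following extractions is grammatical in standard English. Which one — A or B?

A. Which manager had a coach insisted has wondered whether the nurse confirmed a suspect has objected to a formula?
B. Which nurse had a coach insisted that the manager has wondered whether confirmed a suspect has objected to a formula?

In B, the wh-phrase is extracted from inside a wh-island (introduced by "whether"), which blocks movement.
In A, the extraction path crosses only that-complement boundaries, which are transparent.
So A is grammatical.

A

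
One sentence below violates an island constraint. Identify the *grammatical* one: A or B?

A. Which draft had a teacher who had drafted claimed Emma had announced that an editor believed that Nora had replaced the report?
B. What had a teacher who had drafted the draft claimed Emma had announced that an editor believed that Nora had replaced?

B

In A, the wh-phrase is extracted from inside a complex-NP island (relative clause) (introduced by "who"), which blocks movement.
In B, the extraction path crosses only that-complement boundaries, which are transparent.
So B is grammatical.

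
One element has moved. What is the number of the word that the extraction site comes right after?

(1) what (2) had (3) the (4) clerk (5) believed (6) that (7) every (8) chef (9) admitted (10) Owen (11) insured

11

The displaced element is "what" (word 1).
It is linked across 2 clause boundaries (that → Ø).
It functions as the direct object of "insured", so the gap sits immediately after word 11 ("insured").
Base order: The clerk had believed that every chef admitted Owen insured what.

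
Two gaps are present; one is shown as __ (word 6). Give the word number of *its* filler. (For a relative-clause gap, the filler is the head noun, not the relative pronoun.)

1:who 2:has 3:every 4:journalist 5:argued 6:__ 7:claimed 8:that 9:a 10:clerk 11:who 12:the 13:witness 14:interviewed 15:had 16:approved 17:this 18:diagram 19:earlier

The marked gap is the subject of "claimed".
Its filler is the fronted wh-phrase "who", at word 1.
(The other dependency links word 10 to a gap after word 14.)

1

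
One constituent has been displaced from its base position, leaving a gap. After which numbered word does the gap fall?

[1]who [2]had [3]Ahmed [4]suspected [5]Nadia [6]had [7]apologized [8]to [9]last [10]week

8

The displaced element is "who" (word 1).
It is linked across 1 clause boundary (Ø).
It functions as the object of the preposition "to" of "apologized", so the gap sits immediately after word 8 ("to").
Base order: Ahmed had suspected Nadia had apologized to who last week.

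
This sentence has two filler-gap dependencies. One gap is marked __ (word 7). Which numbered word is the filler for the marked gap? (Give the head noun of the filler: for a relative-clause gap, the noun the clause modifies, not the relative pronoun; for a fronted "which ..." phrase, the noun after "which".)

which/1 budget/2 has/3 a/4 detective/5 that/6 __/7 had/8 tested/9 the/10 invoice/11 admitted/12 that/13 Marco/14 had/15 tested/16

5

The marked gap is inside the relative clause, the subject of "tested".
Its filler is the head noun "detective" (via "that"), at word 5.
(The other dependency links word 2 to a gap after word 16.)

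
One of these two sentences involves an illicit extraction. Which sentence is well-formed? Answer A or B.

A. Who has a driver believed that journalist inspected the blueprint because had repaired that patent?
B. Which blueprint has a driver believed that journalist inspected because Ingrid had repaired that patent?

B

In A, the wh-phrase is extracted from inside an adjunct island (introduced by "because"), which blocks movement.
In B, the extraction path crosses only that-complement boundaries, which are transparent.
So B is grammatical.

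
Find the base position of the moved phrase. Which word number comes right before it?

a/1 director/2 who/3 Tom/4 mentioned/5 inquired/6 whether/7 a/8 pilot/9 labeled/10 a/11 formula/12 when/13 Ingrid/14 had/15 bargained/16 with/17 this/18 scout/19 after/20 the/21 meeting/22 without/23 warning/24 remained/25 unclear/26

5

The displaced element is "a director" (word 2).
It is linked across 1 clause boundary (Ø).
It functions as the subject of "inquired", so the gap sits immediately after word 5 ("mentioned").
Base order: Tom mentioned a director inquired whether a pilot labeled a formula when Ingrid had bargained with this scout after the meeting without warning.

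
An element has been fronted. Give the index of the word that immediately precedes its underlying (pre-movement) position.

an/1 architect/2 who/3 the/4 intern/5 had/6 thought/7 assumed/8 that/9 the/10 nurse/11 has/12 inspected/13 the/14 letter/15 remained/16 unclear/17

The displaced element is "an architect" (word 2).
It is linked across 1 clause boundary (Ø).
It functions as the subject of "assumed", so the gap sits immediately after word 7 ("thought").
Base order: The intern had thought that an architect assumed that the nurse has inspected the letter.

7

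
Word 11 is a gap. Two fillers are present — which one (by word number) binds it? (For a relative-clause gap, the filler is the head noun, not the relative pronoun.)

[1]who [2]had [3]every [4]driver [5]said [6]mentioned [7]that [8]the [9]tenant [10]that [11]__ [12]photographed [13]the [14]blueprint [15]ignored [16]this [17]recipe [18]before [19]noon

9

The marked gap is inside the relative clause, the subject of "photographed".
Its filler is the head noun "tenant" (via "that"), at word 9.
(The other dependency links word 1 to a gap after word 5.)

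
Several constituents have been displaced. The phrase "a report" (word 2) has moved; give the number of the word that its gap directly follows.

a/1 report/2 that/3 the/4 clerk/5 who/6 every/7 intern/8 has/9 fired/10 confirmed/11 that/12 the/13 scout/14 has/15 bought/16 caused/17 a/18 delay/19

The displaced element is "a report" (word 2).
It is linked across 1 clause boundary (that).
It functions as the direct object of "bought", so the gap sits immediately after word 16 ("bought").
Base order: The clerk who every intern has fired confirmed that the scout has bought a report.

16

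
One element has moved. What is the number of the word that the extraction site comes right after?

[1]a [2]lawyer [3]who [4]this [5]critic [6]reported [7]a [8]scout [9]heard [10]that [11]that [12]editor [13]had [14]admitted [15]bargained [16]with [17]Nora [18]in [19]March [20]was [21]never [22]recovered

The displaced element is "a lawyer" (word 2).
It is linked across 3 clause boundaries (Ø → that → Ø).
It functions as the subject of "bargained", so the gap sits immediately after word 14 ("admitted").
Base order: This critic reported a scout heard that that editor had admitted a lawyer bargained with Nora in March.

14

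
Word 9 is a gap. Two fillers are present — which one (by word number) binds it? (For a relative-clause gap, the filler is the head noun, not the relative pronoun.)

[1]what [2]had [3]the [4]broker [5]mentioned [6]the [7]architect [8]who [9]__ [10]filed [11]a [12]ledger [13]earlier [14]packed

7

The marked gap is inside the relative clause, the subject of "filed".
Its filler is the head noun "architect" (via "who"), at word 7.
(The other dependency links word 1 to a gap after word 14.)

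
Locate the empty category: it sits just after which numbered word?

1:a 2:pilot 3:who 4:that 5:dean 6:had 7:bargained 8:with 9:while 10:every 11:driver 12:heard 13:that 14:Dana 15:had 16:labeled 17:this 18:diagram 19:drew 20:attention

8

The displaced element is "a pilot" (word 2).
It functions as the object of the preposition "with" of "bargained", so the gap sits immediately after word 8 ("with").
Base order: That dean had bargained with a pilot while every driver heard that Dana had labeled this diagram.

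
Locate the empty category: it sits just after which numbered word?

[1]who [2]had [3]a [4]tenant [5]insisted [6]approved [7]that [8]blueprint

5

The displaced element is "who" (word 1).
It is linked across 1 clause boundary (Ø).
It functions as the subject of "approved", so the gap sits immediately after word 5 ("insisted").
Base order: A tenant had insisted that who approved that blueprint.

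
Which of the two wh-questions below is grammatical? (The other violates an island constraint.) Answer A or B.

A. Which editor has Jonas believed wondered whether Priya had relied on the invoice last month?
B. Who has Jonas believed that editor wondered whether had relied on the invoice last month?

In B, the wh-phrase is extracted from inside a wh-island (introduced by "whether"), which blocks movement.
In A, the extraction path crosses only that-complement boundaries, which are transparent.
So A is grammatical.

A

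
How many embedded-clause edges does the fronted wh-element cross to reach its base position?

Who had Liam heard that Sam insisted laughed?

2

"who" is extracted from the subject of "laughed".
Boundaries crossed, outermost first: [that], [Ø] — 2 in total.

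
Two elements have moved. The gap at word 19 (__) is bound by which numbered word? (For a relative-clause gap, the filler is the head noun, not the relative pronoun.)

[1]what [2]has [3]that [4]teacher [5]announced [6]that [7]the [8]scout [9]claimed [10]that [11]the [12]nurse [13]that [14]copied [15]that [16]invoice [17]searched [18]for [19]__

The marked gap is the object of the preposition "for" of "searched".
Its filler is the fronted wh-phrase "what", at word 1.
(The other dependency links word 12 to a gap after word 13.)

1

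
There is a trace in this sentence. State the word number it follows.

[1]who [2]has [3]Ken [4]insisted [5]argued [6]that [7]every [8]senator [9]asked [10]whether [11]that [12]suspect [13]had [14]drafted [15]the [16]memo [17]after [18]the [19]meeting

The displaced element is "who" (word 1).
It is linked across 1 clause boundary (Ø).
It functions as the subject of "argued", so the gap sits immediately after word 4 ("insisted").
Base order: Ken has insisted that who argued that every senator asked whether that suspect had drafted the memo after the meeting.

4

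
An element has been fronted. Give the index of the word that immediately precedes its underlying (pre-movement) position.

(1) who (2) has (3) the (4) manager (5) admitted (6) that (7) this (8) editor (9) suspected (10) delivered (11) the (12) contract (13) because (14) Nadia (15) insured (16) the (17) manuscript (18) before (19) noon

9

The displaced element is "who" (word 1).
It is linked across 2 clause boundaries (that → Ø).
It functions as the subject of "delivered", so the gap sits immediately after word 9 ("suspected").
Base order: The manager has admitted that this editor suspected who delivered the contract because Nadia insured the manuscript before noon.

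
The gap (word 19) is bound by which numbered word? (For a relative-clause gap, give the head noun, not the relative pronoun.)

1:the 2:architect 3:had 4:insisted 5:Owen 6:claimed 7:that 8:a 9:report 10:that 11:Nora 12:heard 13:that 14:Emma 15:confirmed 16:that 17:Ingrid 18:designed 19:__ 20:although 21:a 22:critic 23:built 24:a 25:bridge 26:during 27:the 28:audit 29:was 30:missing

The gap at 19 is the object of "designed", inside a relative clause.
The relative pronoun is "that" (word 10); it is bound by the head noun immediately before it.
Its filler is the head noun "report", at word 9.

9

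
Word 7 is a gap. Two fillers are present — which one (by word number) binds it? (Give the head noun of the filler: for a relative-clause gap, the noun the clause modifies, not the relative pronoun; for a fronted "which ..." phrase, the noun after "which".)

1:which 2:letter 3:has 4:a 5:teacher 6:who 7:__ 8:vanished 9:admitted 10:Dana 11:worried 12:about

5

The marked gap is inside the relative clause, the subject of "vanished".
Its filler is the head noun "teacher" (via "who"), at word 5.
(The other dependency links word 2 to a gap after word 12.)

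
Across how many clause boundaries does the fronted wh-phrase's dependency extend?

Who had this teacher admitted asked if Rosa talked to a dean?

1

"who" is extracted from the subject of "asked".
Boundaries crossed, outermost first: [Ø] — 1 in total.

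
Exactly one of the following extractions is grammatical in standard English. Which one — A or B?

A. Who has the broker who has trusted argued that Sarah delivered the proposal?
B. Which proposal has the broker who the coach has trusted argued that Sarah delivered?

In A, the wh-phrase is extracted from inside a complex-NP island (relative clause) (introduced by "who"), which blocks movement.
In B, the extraction path crosses only that-complement boundaries, which are transparent.
So B is grammatical.

B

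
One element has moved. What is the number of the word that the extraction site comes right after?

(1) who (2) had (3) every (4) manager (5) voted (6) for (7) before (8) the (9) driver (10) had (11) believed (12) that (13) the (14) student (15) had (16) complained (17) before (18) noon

The displaced element is "who" (word 1).
It functions as the object of the preposition "for" of "voted", so the gap sits immediately after word 6 ("for").
Base order: Every manager had voted for who before the driver had believed that the student had complained before noon.

6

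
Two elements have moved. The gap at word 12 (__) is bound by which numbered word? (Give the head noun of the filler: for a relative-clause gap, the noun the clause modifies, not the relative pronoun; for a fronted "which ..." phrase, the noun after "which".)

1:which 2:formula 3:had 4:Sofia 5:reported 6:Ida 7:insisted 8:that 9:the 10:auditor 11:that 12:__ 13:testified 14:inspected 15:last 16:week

10

The marked gap is inside the relative clause, the subject of "testified".
Its filler is the head noun "auditor" (via "that"), at word 10.
(The other dependency links word 2 to a gap after word 14.)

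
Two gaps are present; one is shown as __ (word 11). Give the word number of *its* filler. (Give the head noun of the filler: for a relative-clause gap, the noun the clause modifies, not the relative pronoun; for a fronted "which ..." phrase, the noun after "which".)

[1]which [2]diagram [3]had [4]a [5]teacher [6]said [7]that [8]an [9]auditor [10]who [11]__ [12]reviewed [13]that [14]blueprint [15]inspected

9

The marked gap is inside the relative clause, the subject of "reviewed".
Its filler is the head noun "auditor" (via "who"), at word 9.
(The other dependency links word 2 to a gap after word 15.)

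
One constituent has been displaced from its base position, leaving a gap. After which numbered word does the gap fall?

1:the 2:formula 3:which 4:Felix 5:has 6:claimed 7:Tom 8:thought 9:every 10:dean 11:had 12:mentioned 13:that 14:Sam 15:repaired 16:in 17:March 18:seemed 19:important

The displaced element is "the formula" (word 2).
It is linked across 3 clause boundaries (Ø → Ø → that).
It functions as the direct object of "repaired", so the gap sits immediately after word 15 ("repaired").
Base order: Felix has claimed Tom thought every dean had mentioned that Sam repaired the formula in March.

15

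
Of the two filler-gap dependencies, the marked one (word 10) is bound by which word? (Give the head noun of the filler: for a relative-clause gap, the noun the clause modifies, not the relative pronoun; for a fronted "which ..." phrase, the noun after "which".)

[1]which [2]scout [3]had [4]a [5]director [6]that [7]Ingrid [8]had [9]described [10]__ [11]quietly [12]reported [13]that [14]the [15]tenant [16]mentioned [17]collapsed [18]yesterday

5

The marked gap is inside the relative clause, the direct object of "described".
Its filler is the head noun "director" (via "that"), at word 5.
(The other dependency links word 2 to a gap after word 16.)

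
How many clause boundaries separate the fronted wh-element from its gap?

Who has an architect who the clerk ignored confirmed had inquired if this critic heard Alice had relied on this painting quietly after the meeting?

"who" is extracted from the subject of "inquired".
Boundaries crossed, outermost first: [Ø] — 1 in total.

1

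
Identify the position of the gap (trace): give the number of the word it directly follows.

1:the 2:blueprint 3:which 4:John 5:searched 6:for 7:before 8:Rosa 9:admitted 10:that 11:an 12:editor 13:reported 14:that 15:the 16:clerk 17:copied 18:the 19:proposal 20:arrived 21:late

6

The displaced element is "the blueprint" (word 2).
It functions as the object of the preposition "for" of "searched", so the gap sits immediately after word 6 ("for").
Base order: John searched for the blueprint before Rosa admitted that an editor reported that the clerk copied the proposal.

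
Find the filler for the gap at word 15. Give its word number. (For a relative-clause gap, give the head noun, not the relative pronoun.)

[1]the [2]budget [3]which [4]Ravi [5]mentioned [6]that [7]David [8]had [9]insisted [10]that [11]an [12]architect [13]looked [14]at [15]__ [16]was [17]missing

The gap at 15 is the prepositional object of "looked", inside a relative clause.
The relative pronoun is "which" (word 3); it is bound by the head noun immediately before it.
Its filler is the head noun "budget", at word 2.

2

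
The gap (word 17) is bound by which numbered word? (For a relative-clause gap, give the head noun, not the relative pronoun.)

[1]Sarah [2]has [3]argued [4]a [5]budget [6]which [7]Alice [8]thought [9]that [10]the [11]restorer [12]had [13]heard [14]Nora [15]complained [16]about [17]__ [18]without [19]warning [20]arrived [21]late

5

The gap at 17 is the prepositional object of "complained", inside a relative clause.
The relative pronoun is "which" (word 6); it is bound by the head noun immediately before it.
Its filler is the head noun "budget", at word 5.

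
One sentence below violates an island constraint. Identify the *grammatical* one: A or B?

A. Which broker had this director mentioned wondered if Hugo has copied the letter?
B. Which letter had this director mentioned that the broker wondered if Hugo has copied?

In B, the wh-phrase is extracted from inside a wh-island (introduced by "if"), which blocks movement.
In A, the extraction path crosses only that-complement boundaries, which are transparent.
So A is grammatical.

A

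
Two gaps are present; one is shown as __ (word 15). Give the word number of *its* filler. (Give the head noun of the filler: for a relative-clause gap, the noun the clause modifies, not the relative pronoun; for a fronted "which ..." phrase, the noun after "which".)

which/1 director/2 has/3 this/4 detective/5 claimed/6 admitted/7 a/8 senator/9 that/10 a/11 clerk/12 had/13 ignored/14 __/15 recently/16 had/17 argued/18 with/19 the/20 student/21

9

The marked gap is inside the relative clause, the direct object of "ignored".
Its filler is the head noun "senator" (via "that"), at word 9.
(The other dependency links word 2 to a gap after word 6.)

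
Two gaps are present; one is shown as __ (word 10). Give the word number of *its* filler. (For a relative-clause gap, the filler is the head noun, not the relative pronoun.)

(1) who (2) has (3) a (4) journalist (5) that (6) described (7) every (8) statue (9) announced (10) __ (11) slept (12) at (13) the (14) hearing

1

The marked gap is the subject of "slept".
Its filler is the fronted wh-phrase "who", at word 1.
(The other dependency links word 4 to a gap after word 5.)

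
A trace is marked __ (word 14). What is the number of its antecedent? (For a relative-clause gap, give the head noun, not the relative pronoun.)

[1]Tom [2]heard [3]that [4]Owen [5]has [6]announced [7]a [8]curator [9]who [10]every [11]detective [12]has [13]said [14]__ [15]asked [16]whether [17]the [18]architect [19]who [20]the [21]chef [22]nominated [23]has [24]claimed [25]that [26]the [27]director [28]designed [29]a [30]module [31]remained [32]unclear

The gap at 14 is the subject of "asked", inside a relative clause.
The relative pronoun is "who" (word 9); it is bound by the head noun immediately before it.
Its filler is the head noun "curator", at word 8.

8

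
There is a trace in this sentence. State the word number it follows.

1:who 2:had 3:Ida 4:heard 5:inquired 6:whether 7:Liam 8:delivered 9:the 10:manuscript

4

The displaced element is "who" (word 1).
It is linked across 1 clause boundary (Ø).
It functions as the subject of "inquired", so the gap sits immediately after word 4 ("heard").
Base order: Ida had heard who inquired whether Liam delivered the manuscript.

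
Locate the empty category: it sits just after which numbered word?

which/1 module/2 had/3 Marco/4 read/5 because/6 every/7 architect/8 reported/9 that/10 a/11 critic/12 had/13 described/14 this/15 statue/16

The displaced element is "which module" (word 2).
It functions as the direct object of "read", so the gap sits immediately after word 5 ("read").
Base order: Marco had read which module because every architect reported that a critic had described this statue.

5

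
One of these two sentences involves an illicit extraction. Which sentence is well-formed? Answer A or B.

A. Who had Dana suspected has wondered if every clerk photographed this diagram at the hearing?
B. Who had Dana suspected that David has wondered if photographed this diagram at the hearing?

A

In B, the wh-phrase is extracted from inside a wh-island (introduced by "if"), which blocks movement.
In A, the extraction path crosses only that-complement boundaries, which are transparent.
So A is grammatical.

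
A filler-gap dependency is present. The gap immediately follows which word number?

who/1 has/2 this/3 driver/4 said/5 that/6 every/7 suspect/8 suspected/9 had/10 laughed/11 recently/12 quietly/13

9

The displaced element is "who" (word 1).
It is linked across 2 clause boundaries (that → Ø).
It functions as the subject of "laughed", so the gap sits immediately after word 9 ("suspected").
Base order: This driver has said that every suspect suspected that who had laughed recently quietly.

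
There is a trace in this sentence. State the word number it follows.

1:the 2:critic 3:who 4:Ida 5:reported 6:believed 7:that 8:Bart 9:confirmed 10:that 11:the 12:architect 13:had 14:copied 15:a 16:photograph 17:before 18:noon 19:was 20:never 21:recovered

The displaced element is "the critic" (word 2).
It is linked across 1 clause boundary (Ø).
It functions as the subject of "believed", so the gap sits immediately after word 5 ("reported").
Base order: Ida reported that the critic believed that Bart confirmed that the architect had copied a photograph before noon.

5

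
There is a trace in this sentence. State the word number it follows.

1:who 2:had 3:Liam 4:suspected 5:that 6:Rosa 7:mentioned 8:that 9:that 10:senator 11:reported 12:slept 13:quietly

The displaced element is "who" (word 1).
It is linked across 3 clause boundaries (that → that → Ø).
It functions as the subject of "slept", so the gap sits immediately after word 11 ("reported").
Base order: Liam had suspected that Rosa mentioned that that senator reported that who slept quietly.

11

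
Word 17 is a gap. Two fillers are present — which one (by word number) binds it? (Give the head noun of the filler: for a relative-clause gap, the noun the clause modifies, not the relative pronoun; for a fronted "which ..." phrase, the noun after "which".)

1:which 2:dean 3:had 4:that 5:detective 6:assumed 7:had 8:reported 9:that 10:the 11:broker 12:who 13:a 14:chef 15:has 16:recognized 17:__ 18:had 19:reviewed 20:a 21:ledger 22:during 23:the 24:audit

The marked gap is inside the relative clause, the direct object of "recognized".
Its filler is the head noun "broker" (via "who"), at word 11.
(The other dependency links word 2 to a gap after word 6.)

11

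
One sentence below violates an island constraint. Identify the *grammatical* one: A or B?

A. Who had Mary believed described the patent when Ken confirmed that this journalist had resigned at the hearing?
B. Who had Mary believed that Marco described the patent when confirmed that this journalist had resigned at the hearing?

In B, the wh-phrase is extracted from inside an adjunct island (introduced by "when"), which blocks movement.
In A, the extraction path crosses only that-complement boundaries, which are transparent.
So A is grammatical.

A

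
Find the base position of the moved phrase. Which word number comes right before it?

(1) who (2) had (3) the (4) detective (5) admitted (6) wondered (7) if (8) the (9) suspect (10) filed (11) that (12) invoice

5

The displaced element is "who" (word 1).
It is linked across 1 clause boundary (Ø).
It functions as the subject of "wondered", so the gap sits immediately after word 5 ("admitted").
Base order: The detective had admitted that who wondered if the suspect filed that invoice.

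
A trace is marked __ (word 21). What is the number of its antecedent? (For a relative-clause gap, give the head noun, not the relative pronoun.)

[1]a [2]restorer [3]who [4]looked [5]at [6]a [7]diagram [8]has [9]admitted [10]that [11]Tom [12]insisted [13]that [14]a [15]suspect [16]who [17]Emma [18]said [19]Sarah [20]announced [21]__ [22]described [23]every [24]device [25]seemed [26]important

The gap at 21 is the subject of "described", inside a relative clause.
The relative pronoun is "who" (word 16); it is bound by the head noun immediately before it.
Its filler is the head noun "suspect", at word 15.

15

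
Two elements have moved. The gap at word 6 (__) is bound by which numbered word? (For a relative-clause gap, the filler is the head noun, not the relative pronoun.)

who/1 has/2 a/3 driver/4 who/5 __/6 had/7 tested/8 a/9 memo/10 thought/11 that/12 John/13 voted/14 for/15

4

The marked gap is inside the relative clause, the subject of "tested".
Its filler is the head noun "driver" (via "who"), at word 4.
(The other dependency links word 1 to a gap after word 15.)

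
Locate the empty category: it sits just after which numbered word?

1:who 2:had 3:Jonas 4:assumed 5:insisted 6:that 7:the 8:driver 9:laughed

The displaced element is "who" (word 1).
It is linked across 1 clause boundary (Ø).
It functions as the subject of "insisted", so the gap sits immediately after word 4 ("assumed").
Base order: Jonas had assumed who insisted that the driver laughed.

4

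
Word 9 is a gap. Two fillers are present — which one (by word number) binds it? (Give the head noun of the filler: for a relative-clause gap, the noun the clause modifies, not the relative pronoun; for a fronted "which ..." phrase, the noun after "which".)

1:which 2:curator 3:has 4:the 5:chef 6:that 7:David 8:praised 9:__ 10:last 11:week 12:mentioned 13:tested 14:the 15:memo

5

The marked gap is inside the relative clause, the direct object of "praised".
Its filler is the head noun "chef" (via "that"), at word 5.
(The other dependency links word 2 to a gap after word 12.)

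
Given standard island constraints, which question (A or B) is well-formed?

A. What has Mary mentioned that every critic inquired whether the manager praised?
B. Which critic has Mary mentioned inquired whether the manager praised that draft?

B

In A, the wh-phrase is extracted from inside a wh-island (introduced by "whether"), which blocks movement.
In B, the extraction path crosses only that-complement boundaries, which are transparent.
So B is grammatical.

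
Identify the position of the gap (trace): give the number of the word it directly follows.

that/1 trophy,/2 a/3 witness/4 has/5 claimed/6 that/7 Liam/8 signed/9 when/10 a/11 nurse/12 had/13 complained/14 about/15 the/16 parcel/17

The displaced element is "that trophy" (word 2).
It is linked across 1 clause boundary (that).
It functions as the direct object of "signed", so the gap sits immediately after word 9 ("signed").
Base order: A witness has claimed that Liam signed that trophy when a nurse had complained about the parcel.

9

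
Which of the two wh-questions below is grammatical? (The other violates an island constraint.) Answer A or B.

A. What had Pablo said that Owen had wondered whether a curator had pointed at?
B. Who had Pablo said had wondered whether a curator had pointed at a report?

B

In A, the wh-phrase is extracted from inside a wh-island (introduced by "whether"), which blocks movement.
In B, the extraction path crosses only that-complement boundaries, which are transparent.
So B is grammatical.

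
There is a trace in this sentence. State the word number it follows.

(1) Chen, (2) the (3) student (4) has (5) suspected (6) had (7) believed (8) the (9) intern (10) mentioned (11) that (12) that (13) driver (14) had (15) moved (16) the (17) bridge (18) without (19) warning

The displaced element is "Chen" (word 1).
It is linked across 1 clause boundary (Ø).
It functions as the subject of "believed", so the gap sits immediately after word 5 ("suspected").
Base order: The student has suspected that Chen had believed the intern mentioned that that driver had moved the bridge without warning.

5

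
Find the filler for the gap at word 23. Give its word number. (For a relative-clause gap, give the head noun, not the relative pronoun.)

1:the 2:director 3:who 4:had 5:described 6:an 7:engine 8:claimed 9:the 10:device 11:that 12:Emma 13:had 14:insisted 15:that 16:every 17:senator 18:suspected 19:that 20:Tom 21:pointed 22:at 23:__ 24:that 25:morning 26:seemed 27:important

10

The gap at 23 is the prepositional object of "pointed", inside a relative clause.
The relative pronoun is "that" (word 11); it is bound by the head noun immediately before it.
Its filler is the head noun "device", at word 10.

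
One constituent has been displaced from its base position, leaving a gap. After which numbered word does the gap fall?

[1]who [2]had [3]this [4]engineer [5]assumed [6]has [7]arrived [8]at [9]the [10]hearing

The displaced element is "who" (word 1).
It is linked across 1 clause boundary (Ø).
It functions as the subject of "arrived", so the gap sits immediately after word 5 ("assumed").
Base order: This engineer had assumed that who has arrived at the hearing.

5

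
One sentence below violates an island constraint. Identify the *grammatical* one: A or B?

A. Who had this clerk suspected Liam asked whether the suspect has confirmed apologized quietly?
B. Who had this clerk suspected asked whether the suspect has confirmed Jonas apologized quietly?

B

In A, the wh-phrase is extracted from inside a wh-island (introduced by "whether"), which blocks movement.
In B, the extraction path crosses only that-complement boundaries, which are transparent.
So B is grammatical.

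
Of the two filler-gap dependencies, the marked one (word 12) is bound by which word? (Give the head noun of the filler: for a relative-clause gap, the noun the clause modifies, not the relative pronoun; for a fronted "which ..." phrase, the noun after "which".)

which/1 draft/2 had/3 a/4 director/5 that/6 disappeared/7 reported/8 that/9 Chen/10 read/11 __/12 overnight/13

2

The marked gap is the direct object of "read".
Its filler is the fronted wh-phrase "which draft", at word 2.
(The other dependency links word 5 to a gap after word 6.)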